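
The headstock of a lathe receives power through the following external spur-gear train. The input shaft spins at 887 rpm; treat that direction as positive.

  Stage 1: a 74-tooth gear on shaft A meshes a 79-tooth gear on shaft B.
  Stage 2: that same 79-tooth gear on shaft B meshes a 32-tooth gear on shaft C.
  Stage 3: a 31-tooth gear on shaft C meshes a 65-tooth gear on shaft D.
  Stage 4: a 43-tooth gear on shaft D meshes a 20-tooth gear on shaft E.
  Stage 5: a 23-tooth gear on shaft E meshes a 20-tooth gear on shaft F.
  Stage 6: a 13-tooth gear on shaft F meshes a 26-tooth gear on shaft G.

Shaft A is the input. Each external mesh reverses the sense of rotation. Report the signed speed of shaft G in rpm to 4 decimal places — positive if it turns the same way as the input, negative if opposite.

+1209.3723 rpm (same as input, |ω| = 1209.3723 rpm)

Stage 1 [74T→79T]: ω = 887.0000×74/79 = 830.8608 rpm, dir flips to −; running = −830.8608
Stage 2 [79T→32T]: ω = 830.8608×79/32 = 2051.1875 rpm, dir flips to +; running = +2051.1875
Stage 3 [31T→65T]: ω = 2051.1875×31/65 = 978.2587 rpm, dir flips to −; running = −978.2587
Stage 4 [43T→20T]: ω = 978.2587×43/20 = 2103.2561 rpm, dir flips to +; running = +2103.2561
Stage 5 [23T→20T]: ω = 2103.2561×23/20 = 2418.7445 rpm, dir flips to −; running = −2418.7445
Stage 6 [13T→26T]: ω = 2418.7445×13/26 = 1209.3723 rpm, dir flips to +; running = +1209.3723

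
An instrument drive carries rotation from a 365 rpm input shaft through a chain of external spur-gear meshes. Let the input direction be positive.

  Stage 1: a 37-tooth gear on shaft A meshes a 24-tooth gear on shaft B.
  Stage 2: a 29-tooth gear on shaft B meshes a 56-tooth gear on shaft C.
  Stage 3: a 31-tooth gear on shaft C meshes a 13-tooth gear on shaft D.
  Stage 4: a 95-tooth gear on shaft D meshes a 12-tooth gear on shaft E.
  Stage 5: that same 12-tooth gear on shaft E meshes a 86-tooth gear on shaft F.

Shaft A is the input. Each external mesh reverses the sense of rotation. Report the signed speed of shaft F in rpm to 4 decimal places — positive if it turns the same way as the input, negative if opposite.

Stage 1 [37T→24T]: ω = 365.0000×37/24 = 562.7083 rpm, dir flips to −; running = −562.7083
Stage 2 [29T→56T]: ω = 562.7083×29/56 = 291.4025 rpm, dir flips to +; running = +291.4025
Stage 3 [31T→13T]: ω = 291.4025×31/13 = 694.8830 rpm, dir flips to −; running = −694.8830
Stage 4 [95T→12T]: ω = 694.8830×95/12 = 5501.1567 rpm, dir flips to +; running = +5501.1567
Stage 5 [12T→86T]: ω = 5501.1567×12/86 = 767.6033 rpm, dir flips to −; running = −767.6033

-767.6033 rpm (opposite to input, |ω| = 767.6033 rpm)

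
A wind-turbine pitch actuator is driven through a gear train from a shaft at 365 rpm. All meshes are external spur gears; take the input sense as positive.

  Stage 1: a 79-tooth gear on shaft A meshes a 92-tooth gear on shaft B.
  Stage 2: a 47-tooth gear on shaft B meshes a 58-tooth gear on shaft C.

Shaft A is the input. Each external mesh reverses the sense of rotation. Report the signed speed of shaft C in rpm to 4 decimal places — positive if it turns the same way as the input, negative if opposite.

Stage 1 [79T→92T]: ω = 365.0000×79/92 = 313.4239 rpm, dir flips to −; running = −313.4239
Stage 2 [47T→58T]: ω = 313.4239×47/58 = 253.9814 rpm, dir flips to +; running = +253.9814

+253.9814 rpm (same as input, |ω| = 253.9814 rpm)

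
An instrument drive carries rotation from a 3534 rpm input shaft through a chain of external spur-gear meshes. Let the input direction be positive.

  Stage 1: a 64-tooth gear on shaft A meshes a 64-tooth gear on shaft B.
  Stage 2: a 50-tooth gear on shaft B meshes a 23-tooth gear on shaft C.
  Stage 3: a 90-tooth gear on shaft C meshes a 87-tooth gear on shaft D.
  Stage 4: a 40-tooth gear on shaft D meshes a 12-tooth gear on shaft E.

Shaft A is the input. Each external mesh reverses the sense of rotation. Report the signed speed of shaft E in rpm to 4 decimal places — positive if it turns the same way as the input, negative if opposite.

+26491.7541 rpm (same as input, |ω| = 26491.7541 rpm)

Stage 1 [64T→64T]: ω = 3534.0000×64/64 = 3534.0000 rpm, dir flips to −; running = −3534.0000
Stage 2 [50T→23T]: ω = 3534.0000×50/23 = 7682.6087 rpm, dir flips to +; running = +7682.6087
Stage 3 [90T→87T]: ω = 7682.6087×90/87 = 7947.5262 rpm, dir flips to −; running = −7947.5262
Stage 4 [40T→12T]: ω = 7947.5262×40/12 = 26491.7541 rpm, dir flips to +; running = +26491.7541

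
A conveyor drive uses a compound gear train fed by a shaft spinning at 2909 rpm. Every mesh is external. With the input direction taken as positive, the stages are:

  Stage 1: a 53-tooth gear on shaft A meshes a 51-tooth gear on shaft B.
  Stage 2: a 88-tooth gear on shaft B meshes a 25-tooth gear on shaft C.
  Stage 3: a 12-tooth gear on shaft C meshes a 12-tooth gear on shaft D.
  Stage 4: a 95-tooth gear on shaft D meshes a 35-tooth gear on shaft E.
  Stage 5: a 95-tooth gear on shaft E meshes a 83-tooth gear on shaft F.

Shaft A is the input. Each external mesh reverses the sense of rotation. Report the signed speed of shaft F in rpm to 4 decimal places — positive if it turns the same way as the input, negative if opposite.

-33059.2618 rpm (opposite to input, |ω| = 33059.2618 rpm)

Stage 1 [53T→51T]: ω = 2909.0000×53/51 = 3023.0784 rpm, dir flips to −; running = −3023.0784
Stage 2 [88T→25T]: ω = 3023.0784×88/25 = 10641.2361 rpm, dir flips to +; running = +10641.2361
Stage 3 [12T→12T]: ω = 10641.2361×12/12 = 10641.2361 rpm, dir flips to −; running = −10641.2361
Stage 4 [95T→35T]: ω = 10641.2361×95/35 = 28883.3551 rpm, dir flips to +; running = +28883.3551
Stage 5 [95T→83T]: ω = 28883.3551×95/83 = 33059.2618 rpm, dir flips to −; running = −33059.2618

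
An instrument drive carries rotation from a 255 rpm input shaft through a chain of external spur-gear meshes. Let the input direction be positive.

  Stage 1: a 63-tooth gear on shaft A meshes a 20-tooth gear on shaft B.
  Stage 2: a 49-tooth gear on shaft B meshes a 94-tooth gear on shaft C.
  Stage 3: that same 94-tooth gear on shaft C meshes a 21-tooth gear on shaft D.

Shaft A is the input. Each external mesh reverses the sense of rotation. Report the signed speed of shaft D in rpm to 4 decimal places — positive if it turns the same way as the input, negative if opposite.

Stage 1 [63T→20T]: ω = 255.0000×63/20 = 803.2500 rpm, dir flips to −; running = −803.2500
Stage 2 [49T→94T]: ω = 803.2500×49/94 = 418.7154 rpm, dir flips to +; running = +418.7154
Stage 3 [94T→21T]: ω = 418.7154×94/21 = 1874.2500 rpm, dir flips to −; running = −1874.2500

-1874.2500 rpm (opposite to input, |ω| = 1874.2500 rpm)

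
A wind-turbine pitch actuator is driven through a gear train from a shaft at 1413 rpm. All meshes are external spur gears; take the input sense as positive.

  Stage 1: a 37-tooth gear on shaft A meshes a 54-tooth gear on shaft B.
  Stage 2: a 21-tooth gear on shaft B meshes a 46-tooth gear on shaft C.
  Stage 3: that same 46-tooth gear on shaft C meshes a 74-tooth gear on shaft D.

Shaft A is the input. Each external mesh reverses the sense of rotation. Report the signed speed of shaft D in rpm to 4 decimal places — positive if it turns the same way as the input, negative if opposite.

-274.7500 rpm (opposite to input, |ω| = 274.7500 rpm)

Stage 1 [37T→54T]: ω = 1413.0000×37/54 = 968.1667 rpm, dir flips to −; running = −968.1667
Stage 2 [21T→46T]: ω = 968.1667×21/46 = 441.9891 rpm, dir flips to +; running = +441.9891
Stage 3 [46T→74T]: ω = 441.9891×46/74 = 274.7500 rpm, dir flips to −; running = −274.7500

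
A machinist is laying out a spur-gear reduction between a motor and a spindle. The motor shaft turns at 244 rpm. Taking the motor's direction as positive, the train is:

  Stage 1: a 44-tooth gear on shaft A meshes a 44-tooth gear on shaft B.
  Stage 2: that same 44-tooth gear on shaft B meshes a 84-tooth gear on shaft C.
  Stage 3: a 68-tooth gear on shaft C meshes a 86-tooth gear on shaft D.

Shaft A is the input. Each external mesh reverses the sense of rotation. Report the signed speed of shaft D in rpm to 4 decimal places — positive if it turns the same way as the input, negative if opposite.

-101.0587 rpm (opposite to input, |ω| = 101.0587 rpm)

Stage 1 [44T→44T]: ω = 244.0000×44/44 = 244.0000 rpm, dir flips to −; running = −244.0000
Stage 2 [44T→84T]: ω = 244.0000×44/84 = 127.8095 rpm, dir flips to +; running = +127.8095
Stage 3 [68T→86T]: ω = 127.8095×68/86 = 101.0587 rpm, dir flips to −; running = −101.0587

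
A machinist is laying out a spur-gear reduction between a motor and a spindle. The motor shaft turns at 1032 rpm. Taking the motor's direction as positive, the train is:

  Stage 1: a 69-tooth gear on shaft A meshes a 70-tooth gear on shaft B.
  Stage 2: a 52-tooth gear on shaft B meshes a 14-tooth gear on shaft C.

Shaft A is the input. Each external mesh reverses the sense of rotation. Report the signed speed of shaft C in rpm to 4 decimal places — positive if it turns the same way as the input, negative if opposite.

Stage 1 [69T→70T]: ω = 1032.0000×69/70 = 1017.2571 rpm, dir flips to −; running = −1017.2571
Stage 2 [52T→14T]: ω = 1017.2571×52/14 = 3778.3837 rpm, dir flips to +; running = +3778.3837

+3778.3837 rpm (same as input, |ω| = 3778.3837 rpm)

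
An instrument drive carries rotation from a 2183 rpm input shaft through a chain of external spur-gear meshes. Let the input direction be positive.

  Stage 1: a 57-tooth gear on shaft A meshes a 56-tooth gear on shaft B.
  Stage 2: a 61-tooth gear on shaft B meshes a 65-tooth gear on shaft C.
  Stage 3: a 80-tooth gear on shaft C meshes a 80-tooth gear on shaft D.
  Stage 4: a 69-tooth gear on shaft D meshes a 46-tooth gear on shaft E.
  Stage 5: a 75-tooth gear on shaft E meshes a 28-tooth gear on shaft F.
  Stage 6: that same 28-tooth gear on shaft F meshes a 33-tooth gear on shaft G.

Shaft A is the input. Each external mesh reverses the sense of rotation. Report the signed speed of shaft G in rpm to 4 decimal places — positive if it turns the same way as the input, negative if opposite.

Stage 1 [57T→56T]: ω = 2183.0000×57/56 = 2221.9821 rpm, dir flips to −; running = −2221.9821
Stage 2 [61T→65T]: ω = 2221.9821×61/65 = 2085.2448 rpm, dir flips to +; running = +2085.2448
Stage 3 [80T→80T]: ω = 2085.2448×80/80 = 2085.2448 rpm, dir flips to −; running = −2085.2448
Stage 4 [69T→46T]: ω = 2085.2448×69/46 = 3127.8672 rpm, dir flips to +; running = +3127.8672
Stage 5 [75T→28T]: ω = 3127.8672×75/28 = 8378.2156 rpm, dir flips to −; running = −8378.2156
Stage 6 [28T→33T]: ω = 8378.2156×28/33 = 7108.7890 rpm, dir flips to +; running = +7108.7890

+7108.7890 rpm (same as input, |ω| = 7108.7890 rpm)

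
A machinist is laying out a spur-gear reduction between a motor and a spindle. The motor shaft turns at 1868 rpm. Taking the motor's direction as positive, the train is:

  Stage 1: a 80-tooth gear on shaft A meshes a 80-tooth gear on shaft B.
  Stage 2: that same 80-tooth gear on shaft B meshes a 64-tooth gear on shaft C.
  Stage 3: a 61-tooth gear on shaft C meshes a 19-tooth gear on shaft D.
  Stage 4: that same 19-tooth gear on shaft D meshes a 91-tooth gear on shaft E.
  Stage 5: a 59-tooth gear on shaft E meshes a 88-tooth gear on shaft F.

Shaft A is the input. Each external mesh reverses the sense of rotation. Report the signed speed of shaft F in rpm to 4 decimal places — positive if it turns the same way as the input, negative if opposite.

-1049.4087 rpm (opposite to input, |ω| = 1049.4087 rpm)

Stage 1 [80T→80T]: ω = 1868.0000×80/80 = 1868.0000 rpm, dir flips to −; running = −1868.0000
Stage 2 [80T→64T]: ω = 1868.0000×80/64 = 2335.0000 rpm, dir flips to +; running = +2335.0000
Stage 3 [61T→19T]: ω = 2335.0000×61/19 = 7496.5789 rpm, dir flips to −; running = −7496.5789
Stage 4 [19T→91T]: ω = 7496.5789×19/91 = 1565.2198 rpm, dir flips to +; running = +1565.2198
Stage 5 [59T→88T]: ω = 1565.2198×59/88 = 1049.4087 rpm, dir flips to −; running = −1049.4087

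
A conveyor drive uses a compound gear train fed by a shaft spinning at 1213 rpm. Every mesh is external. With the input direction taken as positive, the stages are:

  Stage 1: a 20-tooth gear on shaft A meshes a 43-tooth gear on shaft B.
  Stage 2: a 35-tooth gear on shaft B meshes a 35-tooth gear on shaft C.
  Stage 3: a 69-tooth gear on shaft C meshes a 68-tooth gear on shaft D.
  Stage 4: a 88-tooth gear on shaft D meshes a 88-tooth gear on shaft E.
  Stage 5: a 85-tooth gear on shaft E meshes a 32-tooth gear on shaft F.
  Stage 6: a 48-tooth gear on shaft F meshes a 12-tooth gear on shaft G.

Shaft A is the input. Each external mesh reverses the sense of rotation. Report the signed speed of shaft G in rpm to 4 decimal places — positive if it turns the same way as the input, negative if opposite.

+6082.6308 rpm (same as input, |ω| = 6082.6308 rpm)

Stage 1 [20T→43T]: ω = 1213.0000×20/43 = 564.1860 rpm, dir flips to −; running = −564.1860
Stage 2 [35T→35T]: ω = 564.1860×35/35 = 564.1860 rpm, dir flips to +; running = +564.1860
Stage 3 [69T→68T]: ω = 564.1860×69/68 = 572.4829 rpm, dir flips to −; running = −572.4829
Stage 4 [88T→88T]: ω = 572.4829×88/88 = 572.4829 rpm, dir flips to +; running = +572.4829
Stage 5 [85T→32T]: ω = 572.4829×85/32 = 1520.6577 rpm, dir flips to −; running = −1520.6577
Stage 6 [48T→12T]: ω = 1520.6577×48/12 = 6082.6308 rpm, dir flips to +; running = +6082.6308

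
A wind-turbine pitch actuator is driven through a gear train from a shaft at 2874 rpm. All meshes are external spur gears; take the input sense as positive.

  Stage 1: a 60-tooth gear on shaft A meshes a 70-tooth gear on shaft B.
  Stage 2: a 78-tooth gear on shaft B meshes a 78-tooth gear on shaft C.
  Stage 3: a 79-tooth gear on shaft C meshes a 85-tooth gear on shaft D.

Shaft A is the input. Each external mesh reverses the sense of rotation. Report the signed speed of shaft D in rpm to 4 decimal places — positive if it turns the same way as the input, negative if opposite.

-2289.5395 rpm (opposite to input, |ω| = 2289.5395 rpm)

Stage 1 [60T→70T]: ω = 2874.0000×60/70 = 2463.4286 rpm, dir flips to −; running = −2463.4286
Stage 2 [78T→78T]: ω = 2463.4286×78/78 = 2463.4286 rpm, dir flips to +; running = +2463.4286
Stage 3 [79T→85T]: ω = 2463.4286×79/85 = 2289.5395 rpm, dir flips to −; running = −2289.5395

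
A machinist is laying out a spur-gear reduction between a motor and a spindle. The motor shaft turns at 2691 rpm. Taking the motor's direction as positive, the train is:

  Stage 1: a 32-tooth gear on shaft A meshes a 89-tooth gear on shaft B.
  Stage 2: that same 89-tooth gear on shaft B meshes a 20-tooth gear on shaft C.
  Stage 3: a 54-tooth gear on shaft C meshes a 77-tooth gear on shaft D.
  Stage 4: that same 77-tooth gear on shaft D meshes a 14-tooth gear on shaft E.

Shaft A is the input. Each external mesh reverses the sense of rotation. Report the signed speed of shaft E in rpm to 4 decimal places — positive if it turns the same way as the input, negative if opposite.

Stage 1 [32T→89T]: ω = 2691.0000×32/89 = 967.5506 rpm, dir flips to −; running = −967.5506
Stage 2 [89T→20T]: ω = 967.5506×89/20 = 4305.6000 rpm, dir flips to +; running = +4305.6000
Stage 3 [54T→77T]: ω = 4305.6000×54/77 = 3019.5117 rpm, dir flips to −; running = −3019.5117
Stage 4 [77T→14T]: ω = 3019.5117×77/14 = 16607.3143 rpm, dir flips to +; running = +16607.3143

+16607.3143 rpm (same as input, |ω| = 16607.3143 rpm)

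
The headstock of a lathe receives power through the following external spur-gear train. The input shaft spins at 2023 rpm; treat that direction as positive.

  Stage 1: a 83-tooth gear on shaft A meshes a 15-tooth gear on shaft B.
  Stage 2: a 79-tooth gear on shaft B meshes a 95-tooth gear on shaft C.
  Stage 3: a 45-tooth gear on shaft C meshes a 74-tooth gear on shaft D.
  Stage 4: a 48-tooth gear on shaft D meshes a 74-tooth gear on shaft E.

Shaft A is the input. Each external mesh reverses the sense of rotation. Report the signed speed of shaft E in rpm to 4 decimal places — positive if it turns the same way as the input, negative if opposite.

Stage 1 [83T→15T]: ω = 2023.0000×83/15 = 11193.9333 rpm, dir flips to −; running = −11193.9333
Stage 2 [79T→95T]: ω = 11193.9333×79/95 = 9308.6393 rpm, dir flips to +; running = +9308.6393
Stage 3 [45T→74T]: ω = 9308.6393×45/74 = 5660.6590 rpm, dir flips to −; running = −5660.6590
Stage 4 [48T→74T]: ω = 5660.6590×48/74 = 3671.7788 rpm, dir flips to +; running = +3671.7788

+3671.7788 rpm (same as input, |ω| = 3671.7788 rpm)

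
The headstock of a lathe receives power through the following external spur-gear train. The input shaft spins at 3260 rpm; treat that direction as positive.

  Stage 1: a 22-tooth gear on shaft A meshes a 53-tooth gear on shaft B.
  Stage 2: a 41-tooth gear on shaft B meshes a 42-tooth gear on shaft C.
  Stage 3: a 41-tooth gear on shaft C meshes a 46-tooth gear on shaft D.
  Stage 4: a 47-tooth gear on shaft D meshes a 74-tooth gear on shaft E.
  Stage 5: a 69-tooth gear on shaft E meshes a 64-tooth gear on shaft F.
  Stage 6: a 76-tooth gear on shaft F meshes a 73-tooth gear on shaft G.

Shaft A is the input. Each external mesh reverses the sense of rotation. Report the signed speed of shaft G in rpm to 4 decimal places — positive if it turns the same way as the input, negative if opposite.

Stage 1 [22T→53T]: ω = 3260.0000×22/53 = 1353.2075 rpm, dir flips to −; running = −1353.2075
Stage 2 [41T→42T]: ω = 1353.2075×41/42 = 1320.9883 rpm, dir flips to +; running = +1320.9883
Stage 3 [41T→46T]: ω = 1320.9883×41/46 = 1177.4026 rpm, dir flips to −; running = −1177.4026
Stage 4 [47T→74T]: ω = 1177.4026×47/74 = 747.8098 rpm, dir flips to +; running = +747.8098
Stage 5 [69T→64T]: ω = 747.8098×69/64 = 806.2324 rpm, dir flips to −; running = −806.2324
Stage 6 [76T→73T]: ω = 806.2324×76/73 = 839.3653 rpm, dir flips to +; running = +839.3653

+839.3653 rpm (same as input, |ω| = 839.3653 rpm)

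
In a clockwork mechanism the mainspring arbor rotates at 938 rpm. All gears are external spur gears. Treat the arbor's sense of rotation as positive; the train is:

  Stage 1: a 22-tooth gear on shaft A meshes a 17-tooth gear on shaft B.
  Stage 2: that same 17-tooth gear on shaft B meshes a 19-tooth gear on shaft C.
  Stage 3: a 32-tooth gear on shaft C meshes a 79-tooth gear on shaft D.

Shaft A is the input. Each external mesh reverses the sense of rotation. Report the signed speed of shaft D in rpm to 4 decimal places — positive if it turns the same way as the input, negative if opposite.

-439.9414 rpm (opposite to input, |ω| = 439.9414 rpm)

Stage 1 [22T→17T]: ω = 938.0000×22/17 = 1213.8824 rpm, dir flips to −; running = −1213.8824
Stage 2 [17T→19T]: ω = 1213.8824×17/19 = 1086.1053 rpm, dir flips to +; running = +1086.1053
Stage 3 [32T→79T]: ω = 1086.1053×32/79 = 439.9414 rpm, dir flips to −; running = −439.9414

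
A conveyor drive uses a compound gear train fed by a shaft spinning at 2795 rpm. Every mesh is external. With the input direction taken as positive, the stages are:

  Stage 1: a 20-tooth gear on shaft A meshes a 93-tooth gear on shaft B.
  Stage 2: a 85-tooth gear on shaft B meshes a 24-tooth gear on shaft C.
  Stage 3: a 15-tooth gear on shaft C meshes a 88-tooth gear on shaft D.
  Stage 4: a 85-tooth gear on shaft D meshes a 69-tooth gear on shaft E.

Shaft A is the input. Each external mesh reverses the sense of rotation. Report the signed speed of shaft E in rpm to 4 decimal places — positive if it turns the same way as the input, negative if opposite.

Stage 1 [20T→93T]: ω = 2795.0000×20/93 = 601.0753 rpm, dir flips to −; running = −601.0753
Stage 2 [85T→24T]: ω = 601.0753×85/24 = 2128.8082 rpm, dir flips to +; running = +2128.8082
Stage 3 [15T→88T]: ω = 2128.8082×15/88 = 362.8650 rpm, dir flips to −; running = −362.8650
Stage 4 [85T→69T]: ω = 362.8650×85/69 = 447.0077 rpm, dir flips to +; running = +447.0077

+447.0077 rpm (same as input, |ω| = 447.0077 rpm)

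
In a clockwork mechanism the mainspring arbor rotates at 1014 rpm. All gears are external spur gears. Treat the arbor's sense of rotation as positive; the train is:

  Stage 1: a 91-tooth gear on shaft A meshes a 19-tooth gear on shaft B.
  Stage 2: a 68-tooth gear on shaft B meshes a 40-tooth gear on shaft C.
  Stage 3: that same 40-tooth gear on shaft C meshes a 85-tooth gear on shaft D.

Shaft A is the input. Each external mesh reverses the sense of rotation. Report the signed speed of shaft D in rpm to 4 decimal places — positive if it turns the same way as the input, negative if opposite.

Stage 1 [91T→19T]: ω = 1014.0000×91/19 = 4856.5263 rpm, dir flips to −; running = −4856.5263
Stage 2 [68T→40T]: ω = 4856.5263×68/40 = 8256.0947 rpm, dir flips to +; running = +8256.0947
Stage 3 [40T→85T]: ω = 8256.0947×40/85 = 3885.2211 rpm, dir flips to −; running = −3885.2211

-3885.2211 rpm (opposite to input, |ω| = 3885.2211 rpm)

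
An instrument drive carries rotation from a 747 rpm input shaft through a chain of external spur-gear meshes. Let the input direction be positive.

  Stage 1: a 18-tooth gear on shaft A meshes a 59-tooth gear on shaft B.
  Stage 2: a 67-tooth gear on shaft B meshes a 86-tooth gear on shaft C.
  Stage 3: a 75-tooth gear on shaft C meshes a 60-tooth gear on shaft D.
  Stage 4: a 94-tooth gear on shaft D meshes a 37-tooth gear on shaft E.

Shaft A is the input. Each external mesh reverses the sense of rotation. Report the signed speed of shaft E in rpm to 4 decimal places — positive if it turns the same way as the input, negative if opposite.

Stage 1 [18T→59T]: ω = 747.0000×18/59 = 227.8983 rpm, dir flips to −; running = −227.8983
Stage 2 [67T→86T]: ω = 227.8983×67/86 = 177.5487 rpm, dir flips to +; running = +177.5487
Stage 3 [75T→60T]: ω = 177.5487×75/60 = 221.9358 rpm, dir flips to −; running = −221.9358
Stage 4 [94T→37T]: ω = 221.9358×94/37 = 563.8370 rpm, dir flips to +; running = +563.8370

+563.8370 rpm (same as input, |ω| = 563.8370 rpm)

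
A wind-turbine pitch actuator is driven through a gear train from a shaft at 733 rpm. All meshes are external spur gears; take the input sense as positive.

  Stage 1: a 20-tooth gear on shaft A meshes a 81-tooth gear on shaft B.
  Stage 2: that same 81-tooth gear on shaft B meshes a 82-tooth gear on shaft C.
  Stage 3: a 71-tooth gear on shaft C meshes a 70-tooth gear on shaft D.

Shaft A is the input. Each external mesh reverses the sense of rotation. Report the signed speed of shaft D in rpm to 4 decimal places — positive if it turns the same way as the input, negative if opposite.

-181.3345 rpm (opposite to input, |ω| = 181.3345 rpm)

Stage 1 [20T→81T]: ω = 733.0000×20/81 = 180.9877 rpm, dir flips to −; running = −180.9877
Stage 2 [81T→82T]: ω = 180.9877×81/82 = 178.7805 rpm, dir flips to +; running = +178.7805
Stage 3 [71T→70T]: ω = 178.7805×71/70 = 181.3345 rpm, dir flips to −; running = −181.3345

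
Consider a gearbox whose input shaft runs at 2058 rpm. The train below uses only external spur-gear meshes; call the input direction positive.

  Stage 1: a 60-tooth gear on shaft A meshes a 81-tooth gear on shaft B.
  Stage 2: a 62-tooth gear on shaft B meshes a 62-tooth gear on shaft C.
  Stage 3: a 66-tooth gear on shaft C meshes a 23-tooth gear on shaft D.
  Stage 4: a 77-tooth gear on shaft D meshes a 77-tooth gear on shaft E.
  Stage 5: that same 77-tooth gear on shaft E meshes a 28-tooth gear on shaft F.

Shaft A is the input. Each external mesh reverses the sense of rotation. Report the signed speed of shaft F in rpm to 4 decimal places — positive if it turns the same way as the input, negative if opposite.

-12029.8551 rpm (opposite to input, |ω| = 12029.8551 rpm)

Stage 1 [60T→81T]: ω = 2058.0000×60/81 = 1524.4444 rpm, dir flips to −; running = −1524.4444
Stage 2 [62T→62T]: ω = 1524.4444×62/62 = 1524.4444 rpm, dir flips to +; running = +1524.4444
Stage 3 [66T→23T]: ω = 1524.4444×66/23 = 4374.4928 rpm, dir flips to −; running = −4374.4928
Stage 4 [77T→77T]: ω = 4374.4928×77/77 = 4374.4928 rpm, dir flips to +; running = +4374.4928
Stage 5 [77T→28T]: ω = 4374.4928×77/28 = 12029.8551 rpm, dir flips to −; running = −12029.8551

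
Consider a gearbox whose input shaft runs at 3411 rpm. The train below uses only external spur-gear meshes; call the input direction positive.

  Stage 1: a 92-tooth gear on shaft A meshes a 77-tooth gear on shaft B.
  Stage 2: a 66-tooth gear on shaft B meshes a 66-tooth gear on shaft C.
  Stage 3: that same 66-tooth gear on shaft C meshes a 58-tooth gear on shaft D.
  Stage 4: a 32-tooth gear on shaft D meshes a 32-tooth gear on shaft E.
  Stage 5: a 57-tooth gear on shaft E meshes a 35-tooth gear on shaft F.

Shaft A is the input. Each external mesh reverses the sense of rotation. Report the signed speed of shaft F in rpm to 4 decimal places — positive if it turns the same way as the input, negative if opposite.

-7552.6885 rpm (opposite to input, |ω| = 7552.6885 rpm)

Stage 1 [92T→77T]: ω = 3411.0000×92/77 = 4075.4805 rpm, dir flips to −; running = −4075.4805
Stage 2 [66T→66T]: ω = 4075.4805×66/66 = 4075.4805 rpm, dir flips to +; running = +4075.4805
Stage 3 [66T→58T]: ω = 4075.4805×66/58 = 4637.6158 rpm, dir flips to −; running = −4637.6158
Stage 4 [32T→32T]: ω = 4637.6158×32/32 = 4637.6158 rpm, dir flips to +; running = +4637.6158
Stage 5 [57T→35T]: ω = 4637.6158×57/35 = 7552.6885 rpm, dir flips to −; running = −7552.6885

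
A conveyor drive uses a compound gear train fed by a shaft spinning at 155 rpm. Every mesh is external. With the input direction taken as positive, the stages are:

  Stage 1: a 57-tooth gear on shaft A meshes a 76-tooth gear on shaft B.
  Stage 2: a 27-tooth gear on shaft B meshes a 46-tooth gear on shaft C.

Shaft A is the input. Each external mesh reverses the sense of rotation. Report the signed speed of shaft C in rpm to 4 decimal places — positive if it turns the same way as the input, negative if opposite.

+68.2337 rpm (same as input, |ω| = 68.2337 rpm)

Stage 1 [57T→76T]: ω = 155.0000×57/76 = 116.2500 rpm, dir flips to −; running = −116.2500
Stage 2 [27T→46T]: ω = 116.2500×27/46 = 68.2337 rpm, dir flips to +; running = +68.2337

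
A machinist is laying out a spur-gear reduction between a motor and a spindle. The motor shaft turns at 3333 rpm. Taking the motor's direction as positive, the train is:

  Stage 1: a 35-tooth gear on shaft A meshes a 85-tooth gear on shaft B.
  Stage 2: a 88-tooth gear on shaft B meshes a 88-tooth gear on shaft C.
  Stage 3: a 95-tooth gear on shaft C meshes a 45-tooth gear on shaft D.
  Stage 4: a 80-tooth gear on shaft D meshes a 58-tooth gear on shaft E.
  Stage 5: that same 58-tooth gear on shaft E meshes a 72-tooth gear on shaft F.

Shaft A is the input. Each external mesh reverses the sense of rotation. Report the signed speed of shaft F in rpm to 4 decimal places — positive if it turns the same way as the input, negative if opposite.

Stage 1 [35T→85T]: ω = 3333.0000×35/85 = 1372.4118 rpm, dir flips to −; running = −1372.4118
Stage 2 [88T→88T]: ω = 1372.4118×88/88 = 1372.4118 rpm, dir flips to +; running = +1372.4118
Stage 3 [95T→45T]: ω = 1372.4118×95/45 = 2897.3137 rpm, dir flips to −; running = −2897.3137
Stage 4 [80T→58T]: ω = 2897.3137×80/58 = 3996.2948 rpm, dir flips to +; running = +3996.2948
Stage 5 [58T→72T]: ω = 3996.2948×58/72 = 3219.2375 rpm, dir flips to −; running = −3219.2375

-3219.2375 rpm (opposite to input, |ω| = 3219.2375 rpm)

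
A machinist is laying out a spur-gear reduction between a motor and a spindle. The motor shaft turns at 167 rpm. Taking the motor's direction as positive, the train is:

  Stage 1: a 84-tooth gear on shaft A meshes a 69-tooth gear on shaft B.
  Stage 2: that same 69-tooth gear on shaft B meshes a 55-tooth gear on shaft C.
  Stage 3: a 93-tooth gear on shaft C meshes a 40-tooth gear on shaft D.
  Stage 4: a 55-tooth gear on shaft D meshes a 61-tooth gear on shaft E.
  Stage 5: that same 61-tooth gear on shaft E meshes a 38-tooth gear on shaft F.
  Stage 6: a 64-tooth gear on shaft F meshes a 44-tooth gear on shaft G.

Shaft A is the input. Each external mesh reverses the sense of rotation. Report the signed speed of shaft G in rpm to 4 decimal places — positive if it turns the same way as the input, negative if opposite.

+1248.4249 rpm (same as input, |ω| = 1248.4249 rpm)

Stage 1 [84T→69T]: ω = 167.0000×84/69 = 203.3043 rpm, dir flips to −; running = −203.3043
Stage 2 [69T→55T]: ω = 203.3043×69/55 = 255.0545 rpm, dir flips to +; running = +255.0545
Stage 3 [93T→40T]: ω = 255.0545×93/40 = 593.0018 rpm, dir flips to −; running = −593.0018
Stage 4 [55T→61T]: ω = 593.0018×55/61 = 534.6738 rpm, dir flips to +; running = +534.6738
Stage 5 [61T→38T]: ω = 534.6738×61/38 = 858.2921 rpm, dir flips to −; running = −858.2921
Stage 6 [64T→44T]: ω = 858.2921×64/44 = 1248.4249 rpm, dir flips to +; running = +1248.4249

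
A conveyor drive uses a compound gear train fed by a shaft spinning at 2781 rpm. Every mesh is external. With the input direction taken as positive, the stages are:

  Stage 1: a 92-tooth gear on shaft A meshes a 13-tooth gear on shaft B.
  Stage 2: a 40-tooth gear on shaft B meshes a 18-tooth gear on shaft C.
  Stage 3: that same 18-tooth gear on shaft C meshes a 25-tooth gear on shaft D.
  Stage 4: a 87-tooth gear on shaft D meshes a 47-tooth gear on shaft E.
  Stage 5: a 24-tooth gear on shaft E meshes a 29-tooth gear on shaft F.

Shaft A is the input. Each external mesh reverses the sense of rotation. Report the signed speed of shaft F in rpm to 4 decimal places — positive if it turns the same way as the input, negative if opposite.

-48239.1987 rpm (opposite to input, |ω| = 48239.1987 rpm)

Stage 1 [92T→13T]: ω = 2781.0000×92/13 = 19680.9231 rpm, dir flips to −; running = −19680.9231
Stage 2 [40T→18T]: ω = 19680.9231×40/18 = 43735.3846 rpm, dir flips to +; running = +43735.3846
Stage 3 [18T→25T]: ω = 43735.3846×18/25 = 31489.4769 rpm, dir flips to −; running = −31489.4769
Stage 4 [87T→47T]: ω = 31489.4769×87/47 = 58289.0318 rpm, dir flips to +; running = +58289.0318
Stage 5 [24T→29T]: ω = 58289.0318×24/29 = 48239.1987 rpm, dir flips to −; running = −48239.1987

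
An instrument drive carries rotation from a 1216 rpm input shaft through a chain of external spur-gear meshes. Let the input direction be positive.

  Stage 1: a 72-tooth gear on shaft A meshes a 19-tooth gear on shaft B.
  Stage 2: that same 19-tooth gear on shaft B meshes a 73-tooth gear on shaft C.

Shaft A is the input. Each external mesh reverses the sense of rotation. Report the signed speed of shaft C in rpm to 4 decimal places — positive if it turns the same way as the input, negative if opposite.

+1199.3425 rpm (same as input, |ω| = 1199.3425 rpm)

Stage 1 [72T→19T]: ω = 1216.0000×72/19 = 4608.0000 rpm, dir flips to −; running = −4608.0000
Stage 2 [19T→73T]: ω = 4608.0000×19/73 = 1199.3425 rpm, dir flips to +; running = +1199.3425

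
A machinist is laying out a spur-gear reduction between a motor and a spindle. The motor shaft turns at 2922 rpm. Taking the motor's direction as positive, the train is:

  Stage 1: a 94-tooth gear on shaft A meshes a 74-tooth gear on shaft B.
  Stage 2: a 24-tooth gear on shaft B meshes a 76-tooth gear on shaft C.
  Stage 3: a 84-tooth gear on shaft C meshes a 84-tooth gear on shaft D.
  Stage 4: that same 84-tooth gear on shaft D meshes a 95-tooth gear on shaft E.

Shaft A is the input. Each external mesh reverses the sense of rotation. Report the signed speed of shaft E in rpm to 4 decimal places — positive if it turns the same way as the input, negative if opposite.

Stage 1 [94T→74T]: ω = 2922.0000×94/74 = 3711.7297 rpm, dir flips to −; running = −3711.7297
Stage 2 [24T→76T]: ω = 3711.7297×24/76 = 1172.1252 rpm, dir flips to +; running = +1172.1252
Stage 3 [84T→84T]: ω = 1172.1252×84/84 = 1172.1252 rpm, dir flips to −; running = −1172.1252
Stage 4 [84T→95T]: ω = 1172.1252×84/95 = 1036.4054 rpm, dir flips to +; running = +1036.4054

+1036.4054 rpm (same as input, |ω| = 1036.4054 rpm)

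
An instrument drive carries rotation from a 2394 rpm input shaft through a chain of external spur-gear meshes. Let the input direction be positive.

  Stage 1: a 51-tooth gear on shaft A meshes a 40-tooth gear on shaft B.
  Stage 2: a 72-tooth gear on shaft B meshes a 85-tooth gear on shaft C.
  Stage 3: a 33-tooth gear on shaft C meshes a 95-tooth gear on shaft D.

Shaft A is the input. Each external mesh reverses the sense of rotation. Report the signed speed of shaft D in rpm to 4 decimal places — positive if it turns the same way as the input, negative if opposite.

-898.1280 rpm (opposite to input, |ω| = 898.1280 rpm)

Stage 1 [51T→40T]: ω = 2394.0000×51/40 = 3052.3500 rpm, dir flips to −; running = −3052.3500
Stage 2 [72T→85T]: ω = 3052.3500×72/85 = 2585.5200 rpm, dir flips to +; running = +2585.5200
Stage 3 [33T→95T]: ω = 2585.5200×33/95 = 898.1280 rpm, dir flips to −; running = −898.1280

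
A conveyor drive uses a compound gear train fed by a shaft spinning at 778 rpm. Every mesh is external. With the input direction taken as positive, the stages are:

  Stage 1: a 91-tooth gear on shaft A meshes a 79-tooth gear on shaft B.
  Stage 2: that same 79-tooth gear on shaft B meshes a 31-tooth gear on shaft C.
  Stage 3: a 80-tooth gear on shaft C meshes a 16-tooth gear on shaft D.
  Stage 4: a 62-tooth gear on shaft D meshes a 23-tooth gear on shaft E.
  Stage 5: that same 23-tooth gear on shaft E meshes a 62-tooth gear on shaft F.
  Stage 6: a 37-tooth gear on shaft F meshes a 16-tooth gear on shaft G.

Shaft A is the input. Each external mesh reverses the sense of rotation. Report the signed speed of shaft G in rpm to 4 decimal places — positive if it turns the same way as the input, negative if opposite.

+26406.5121 rpm (same as input, |ω| = 26406.5121 rpm)

Stage 1 [91T→79T]: ω = 778.0000×91/79 = 896.1772 rpm, dir flips to −; running = −896.1772
Stage 2 [79T→31T]: ω = 896.1772×79/31 = 2283.8065 rpm, dir flips to +; running = +2283.8065
Stage 3 [80T→16T]: ω = 2283.8065×80/16 = 11419.0323 rpm, dir flips to −; running = −11419.0323
Stage 4 [62T→23T]: ω = 11419.0323×62/23 = 30781.7391 rpm, dir flips to +; running = +30781.7391
Stage 5 [23T→62T]: ω = 30781.7391×23/62 = 11419.0323 rpm, dir flips to −; running = −11419.0323
Stage 6 [37T→16T]: ω = 11419.0323×37/16 = 26406.5121 rpm, dir flips to +; running = +26406.5121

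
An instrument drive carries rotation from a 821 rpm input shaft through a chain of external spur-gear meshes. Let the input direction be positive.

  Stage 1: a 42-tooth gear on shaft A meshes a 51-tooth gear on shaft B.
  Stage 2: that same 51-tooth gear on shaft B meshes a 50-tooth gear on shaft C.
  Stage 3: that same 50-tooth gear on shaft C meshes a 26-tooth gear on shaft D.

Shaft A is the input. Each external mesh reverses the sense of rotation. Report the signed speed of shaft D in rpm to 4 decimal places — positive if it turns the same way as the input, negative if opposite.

-1326.2308 rpm (opposite to input, |ω| = 1326.2308 rpm)

Stage 1 [42T→51T]: ω = 821.0000×42/51 = 676.1176 rpm, dir flips to −; running = −676.1176
Stage 2 [51T→50T]: ω = 676.1176×51/50 = 689.6400 rpm, dir flips to +; running = +689.6400
Stage 3 [50T→26T]: ω = 689.6400×50/26 = 1326.2308 rpm, dir flips to −; running = −1326.2308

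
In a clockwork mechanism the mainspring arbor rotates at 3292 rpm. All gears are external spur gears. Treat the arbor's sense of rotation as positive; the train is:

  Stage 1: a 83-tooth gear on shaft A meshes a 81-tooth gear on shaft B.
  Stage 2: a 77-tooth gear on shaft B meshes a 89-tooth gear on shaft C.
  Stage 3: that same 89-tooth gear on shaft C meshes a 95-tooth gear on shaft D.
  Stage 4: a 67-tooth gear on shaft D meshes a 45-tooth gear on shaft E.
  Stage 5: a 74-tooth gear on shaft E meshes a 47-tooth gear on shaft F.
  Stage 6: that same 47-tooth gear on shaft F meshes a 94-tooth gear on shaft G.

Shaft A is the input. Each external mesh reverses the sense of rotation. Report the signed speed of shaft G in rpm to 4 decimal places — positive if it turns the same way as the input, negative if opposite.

+3204.6911 rpm (same as input, |ω| = 3204.6911 rpm)

Stage 1 [83T→81T]: ω = 3292.0000×83/81 = 3373.2840 rpm, dir flips to −; running = −3373.2840
Stage 2 [77T→89T]: ω = 3373.2840×77/89 = 2918.4591 rpm, dir flips to +; running = +2918.4591
Stage 3 [89T→95T]: ω = 2918.4591×89/95 = 2734.1354 rpm, dir flips to −; running = −2734.1354
Stage 4 [67T→45T]: ω = 2734.1354×67/45 = 4070.8238 rpm, dir flips to +; running = +4070.8238
Stage 5 [74T→47T]: ω = 4070.8238×74/47 = 6409.3822 rpm, dir flips to −; running = −6409.3822
Stage 6 [47T→94T]: ω = 6409.3822×47/94 = 3204.6911 rpm, dir flips to +; running = +3204.6911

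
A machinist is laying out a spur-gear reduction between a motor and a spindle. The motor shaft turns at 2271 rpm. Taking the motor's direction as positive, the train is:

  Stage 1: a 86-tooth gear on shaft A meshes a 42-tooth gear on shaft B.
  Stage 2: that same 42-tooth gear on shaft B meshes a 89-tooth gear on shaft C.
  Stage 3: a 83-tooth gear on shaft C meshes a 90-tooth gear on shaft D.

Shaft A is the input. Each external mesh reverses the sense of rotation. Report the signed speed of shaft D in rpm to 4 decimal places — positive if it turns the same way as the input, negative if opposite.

Stage 1 [86T→42T]: ω = 2271.0000×86/42 = 4650.1429 rpm, dir flips to −; running = −4650.1429
Stage 2 [42T→89T]: ω = 4650.1429×42/89 = 2194.4494 rpm, dir flips to +; running = +2194.4494
Stage 3 [83T→90T]: ω = 2194.4494×83/90 = 2023.7700 rpm, dir flips to −; running = −2023.7700

-2023.7700 rpm (opposite to input, |ω| = 2023.7700 rpm)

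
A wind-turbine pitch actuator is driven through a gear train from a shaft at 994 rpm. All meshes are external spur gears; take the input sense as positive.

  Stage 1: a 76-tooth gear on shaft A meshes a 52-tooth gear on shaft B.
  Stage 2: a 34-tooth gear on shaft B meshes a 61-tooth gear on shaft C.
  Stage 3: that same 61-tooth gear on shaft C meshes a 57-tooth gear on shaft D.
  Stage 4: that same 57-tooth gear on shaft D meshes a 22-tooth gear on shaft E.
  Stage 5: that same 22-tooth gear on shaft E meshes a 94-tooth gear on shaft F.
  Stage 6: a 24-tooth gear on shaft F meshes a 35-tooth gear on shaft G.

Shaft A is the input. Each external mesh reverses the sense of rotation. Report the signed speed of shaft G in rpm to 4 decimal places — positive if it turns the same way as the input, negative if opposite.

Stage 1 [76T→52T]: ω = 994.0000×76/52 = 1452.7692 rpm, dir flips to −; running = −1452.7692
Stage 2 [34T→61T]: ω = 1452.7692×34/61 = 809.7402 rpm, dir flips to +; running = +809.7402
Stage 3 [61T→57T]: ω = 809.7402×61/57 = 866.5641 rpm, dir flips to −; running = −866.5641
Stage 4 [57T→22T]: ω = 866.5641×57/22 = 2245.1888 rpm, dir flips to +; running = +2245.1888
Stage 5 [22T→94T]: ω = 2245.1888×22/94 = 525.4697 rpm, dir flips to −; running = −525.4697
Stage 6 [24T→35T]: ω = 525.4697×24/35 = 360.3221 rpm, dir flips to +; running = +360.3221

+360.3221 rpm (same as input, |ω| = 360.3221 rpm)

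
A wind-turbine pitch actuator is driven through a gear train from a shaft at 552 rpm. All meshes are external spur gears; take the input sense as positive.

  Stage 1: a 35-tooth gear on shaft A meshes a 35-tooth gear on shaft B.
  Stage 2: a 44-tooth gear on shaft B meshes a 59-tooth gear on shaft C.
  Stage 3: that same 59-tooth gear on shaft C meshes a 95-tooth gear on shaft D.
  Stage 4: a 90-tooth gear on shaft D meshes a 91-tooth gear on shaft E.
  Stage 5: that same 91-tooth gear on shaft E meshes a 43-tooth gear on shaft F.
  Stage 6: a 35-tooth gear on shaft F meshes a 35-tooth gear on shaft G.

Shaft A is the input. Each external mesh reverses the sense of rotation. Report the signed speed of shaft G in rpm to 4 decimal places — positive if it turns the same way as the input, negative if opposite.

+535.1089 rpm (same as input, |ω| = 535.1089 rpm)

Stage 1 [35T→35T]: ω = 552.0000×35/35 = 552.0000 rpm, dir flips to −; running = −552.0000
Stage 2 [44T→59T]: ω = 552.0000×44/59 = 411.6610 rpm, dir flips to +; running = +411.6610
Stage 3 [59T→95T]: ω = 411.6610×59/95 = 255.6632 rpm, dir flips to −; running = −255.6632
Stage 4 [90T→91T]: ω = 255.6632×90/91 = 252.8537 rpm, dir flips to +; running = +252.8537
Stage 5 [91T→43T]: ω = 252.8537×91/43 = 535.1089 rpm, dir flips to −; running = −535.1089
Stage 6 [35T→35T]: ω = 535.1089×35/35 = 535.1089 rpm, dir flips to +; running = +535.1089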